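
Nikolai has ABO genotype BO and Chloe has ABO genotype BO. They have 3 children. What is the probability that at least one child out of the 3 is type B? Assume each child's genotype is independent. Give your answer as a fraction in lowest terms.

63/64

ABO cross BO × BO → 1/4 O, 3/4 B.
So P(type B) = 3/4 per child.
P(none) = (1/4)^3 = 1/64; P(at least one) = 1 − 1/64 = 63/64.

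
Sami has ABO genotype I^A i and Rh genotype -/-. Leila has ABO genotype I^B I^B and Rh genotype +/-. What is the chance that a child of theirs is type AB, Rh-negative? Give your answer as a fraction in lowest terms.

ABO cross I^A i × I^B I^B → offspring phenotypes: 1/2 B, 1/2 AB.
Rh cross -/- × +/- → 1/2 Rh+, 1/2 Rh-.
Independent loci: P(type AB, Rh-negative) = 1/2 × 1/2 = 1/4.

1/4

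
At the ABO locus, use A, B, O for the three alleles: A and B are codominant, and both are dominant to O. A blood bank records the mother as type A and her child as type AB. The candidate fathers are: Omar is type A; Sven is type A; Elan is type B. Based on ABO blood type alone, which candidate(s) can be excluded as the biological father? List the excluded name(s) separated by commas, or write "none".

A candidate is excluded only if no genotype consistent with his phenotype could produce a type AB child with a type A mother.
Omar (type A): no genotype consistent with that phenotype can produce a type-AB child with a type-A mother.
Sven (type A): no genotype consistent with that phenotype can produce a type-AB child with a type-A mother.

Omar, Sven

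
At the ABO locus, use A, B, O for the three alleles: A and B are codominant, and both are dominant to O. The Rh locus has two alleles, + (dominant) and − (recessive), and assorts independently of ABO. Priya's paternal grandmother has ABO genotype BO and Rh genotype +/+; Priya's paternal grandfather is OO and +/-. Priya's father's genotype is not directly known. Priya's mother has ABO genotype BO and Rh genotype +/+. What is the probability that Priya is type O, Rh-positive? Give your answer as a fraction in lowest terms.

3/8

Priya's father's ABO genotype from BO × OO: 1/2 BO, 1/2 OO.
Crossing each possibility with the mother BO and summing P(type O): 1/2·1/4 + 1/2·1/2 = 3/8.
Similarly for Rh via the father's Rh distribution: P(Rh+) = 1.
Independent loci: 3/8 × 1 = 3/8.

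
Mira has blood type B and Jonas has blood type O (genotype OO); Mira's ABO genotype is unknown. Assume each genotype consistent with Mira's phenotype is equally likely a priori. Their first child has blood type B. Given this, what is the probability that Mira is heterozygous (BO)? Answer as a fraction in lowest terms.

Possible genotypes: Mira ∈ {BB, BO}; Jonas ∈ {OO}.
Weight each parental genotype pair by prior × P(type-B child):
  BB × OO: posterior weight 2/3.
  BO × OO: posterior weight 1/3.
Sum the posterior weight over pairs where Mira is BO: 1/3.

1/3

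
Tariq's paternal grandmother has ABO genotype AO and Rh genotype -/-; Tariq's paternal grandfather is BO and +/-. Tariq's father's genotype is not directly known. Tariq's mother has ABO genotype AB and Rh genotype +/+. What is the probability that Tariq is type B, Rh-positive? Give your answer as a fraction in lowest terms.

Tariq's father's ABO genotype from AO × BO: 1/4 AB, 1/4 AO, 1/4 BO, 1/4 OO.
Crossing each possibility with the mother AB and summing P(type B): 1/4·1/4 + 1/4·1/4 + 1/4·1/2 + 1/4·1/2 = 3/8.
Similarly for Rh via the father's Rh distribution: P(Rh+) = 1.
Independent loci: 3/8 × 1 = 3/8.

3/8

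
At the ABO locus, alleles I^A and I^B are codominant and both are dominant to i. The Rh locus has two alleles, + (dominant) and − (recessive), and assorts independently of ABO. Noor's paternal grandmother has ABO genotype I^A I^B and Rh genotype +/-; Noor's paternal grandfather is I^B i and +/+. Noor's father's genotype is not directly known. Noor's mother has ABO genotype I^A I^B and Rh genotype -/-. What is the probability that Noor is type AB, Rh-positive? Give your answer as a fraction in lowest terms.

Noor's father's ABO genotype from I^A I^B × I^B i: 1/4 I^A I^B, 1/4 I^A i, 1/4 I^B I^B, 1/4 I^B i.
Crossing each possibility with the mother I^A I^B and summing P(type AB): 1/4·1/2 + 1/4·1/4 + 1/4·1/2 + 1/4·1/4 = 3/8.
Similarly for Rh via the father's Rh distribution: P(Rh+) = 3/4.
Independent loci: 3/8 × 3/4 = 9/32.

9/32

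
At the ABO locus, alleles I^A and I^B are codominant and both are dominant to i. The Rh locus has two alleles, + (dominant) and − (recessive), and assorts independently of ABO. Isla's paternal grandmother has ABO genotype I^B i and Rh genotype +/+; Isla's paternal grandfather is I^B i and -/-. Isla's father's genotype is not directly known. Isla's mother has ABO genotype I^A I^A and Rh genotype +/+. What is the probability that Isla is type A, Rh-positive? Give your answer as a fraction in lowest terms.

Isla's father's ABO genotype from I^B i × I^B i: 1/4 I^B I^B, 1/2 I^B i, 1/4 i i.
Crossing each possibility with the mother I^A I^A and summing P(type A): 1/4·0 + 1/2·1/2 + 1/4·1 = 1/2.
Similarly for Rh via the father's Rh distribution: P(Rh+) = 1.
Independent loci: 1/2 × 1 = 1/2.

1/2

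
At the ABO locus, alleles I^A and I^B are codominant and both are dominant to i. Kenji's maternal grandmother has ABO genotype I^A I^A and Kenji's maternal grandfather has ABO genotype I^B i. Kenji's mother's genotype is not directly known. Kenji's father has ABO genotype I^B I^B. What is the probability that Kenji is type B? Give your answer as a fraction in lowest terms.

Kenji's mother's ABO genotype from I^A I^A × I^B i: 1/2 I^A I^B, 1/2 I^A i.
Crossing each possibility with the father I^B I^B and summing P(type B): 1/2·1/2 + 1/2·1/2 = 1/2.

1/2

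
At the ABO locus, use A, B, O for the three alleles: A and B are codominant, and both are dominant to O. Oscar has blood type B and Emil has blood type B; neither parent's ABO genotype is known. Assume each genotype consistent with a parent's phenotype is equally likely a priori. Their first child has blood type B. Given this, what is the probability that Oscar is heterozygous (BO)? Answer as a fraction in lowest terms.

7/15

Possible genotypes: Oscar ∈ {BB, BO}; Emil ∈ {BB, BO}.
Weight each parental genotype pair by prior × P(type-B child):
  BB × BB: posterior weight 4/15.
  BB × BO: posterior weight 4/15.
  BO × BB: posterior weight 4/15.
  BO × BO: posterior weight 1/5.
Sum the posterior weight over pairs where Oscar is BO: 7/15.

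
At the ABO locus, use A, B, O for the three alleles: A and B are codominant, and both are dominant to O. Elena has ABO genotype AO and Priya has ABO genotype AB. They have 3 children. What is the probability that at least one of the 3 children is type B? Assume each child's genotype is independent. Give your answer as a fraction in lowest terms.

37/64

ABO cross AO × AB → 1/2 A, 1/4 B, 1/4 AB.
So P(type B) = 1/4 per child.
P(none) = (3/4)^3 = 27/64; P(at least one) = 1 − 27/64 = 37/64.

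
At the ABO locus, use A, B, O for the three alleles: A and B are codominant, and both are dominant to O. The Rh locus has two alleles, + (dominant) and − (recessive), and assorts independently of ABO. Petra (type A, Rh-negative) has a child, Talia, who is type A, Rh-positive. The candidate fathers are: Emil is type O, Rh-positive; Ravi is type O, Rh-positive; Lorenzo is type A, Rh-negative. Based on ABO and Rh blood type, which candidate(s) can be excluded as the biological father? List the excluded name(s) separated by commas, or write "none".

Lorenzo

A candidate is excluded only if no genotype consistent with his phenotype could produce a type A, Rh-positive child with a type A, Rh-negative mother.
Lorenzo (type A, Rh-): no genotype consistent with that phenotype can produce a type-A Rh+ child with a type-A mother.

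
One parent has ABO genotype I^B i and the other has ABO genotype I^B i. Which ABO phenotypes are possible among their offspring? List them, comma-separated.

O, B

Gametes from I^B i × I^B i give offspring ABO genotypes I^B I^B, I^B i, i i, i.e. phenotypes O, B.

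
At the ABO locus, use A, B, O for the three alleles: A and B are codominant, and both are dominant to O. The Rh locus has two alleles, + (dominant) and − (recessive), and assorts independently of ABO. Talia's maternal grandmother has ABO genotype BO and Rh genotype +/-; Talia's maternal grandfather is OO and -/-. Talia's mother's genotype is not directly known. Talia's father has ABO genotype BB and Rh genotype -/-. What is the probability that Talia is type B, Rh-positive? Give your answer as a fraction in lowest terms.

Talia's mother's ABO genotype from BO × OO: 1/2 BO, 1/2 OO.
Crossing each possibility with the father BB and summing P(type B): 1/2·1 + 1/2·1 = 1.
Similarly for Rh via the mother's Rh distribution: P(Rh+) = 1/4.
Independent loci: 1 × 1/4 = 1/4.

1/4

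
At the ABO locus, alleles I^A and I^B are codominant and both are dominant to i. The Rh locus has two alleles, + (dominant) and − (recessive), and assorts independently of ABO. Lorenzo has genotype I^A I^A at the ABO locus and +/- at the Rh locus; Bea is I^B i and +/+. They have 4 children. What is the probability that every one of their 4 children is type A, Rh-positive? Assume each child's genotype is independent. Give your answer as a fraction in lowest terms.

ABO cross I^A I^A × I^B i → 1/2 A, 1/2 AB.
Rh cross +/- × +/+ → 1 Rh+; so P(type A, Rh-positive) = 1/2 × 1 = 1/2 per child.
All 4 independent: (1/2)^4 = 1/16.

1/16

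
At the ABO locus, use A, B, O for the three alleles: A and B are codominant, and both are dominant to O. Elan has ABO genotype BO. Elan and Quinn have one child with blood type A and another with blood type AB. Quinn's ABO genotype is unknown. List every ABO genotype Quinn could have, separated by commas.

For each candidate genotype of Quinn, check whether crossing it with BO can produce every observed child phenotype.
  AA → possible child types {A, AB} ✓
  AB → possible child types {A, B, AB} ✓
  AO → possible child types {O, A, B, AB} ✓
  BB → possible child types {B} ✗
  BO → possible child types {O, B} ✗
  OO → possible child types {O, B} ✗

AA, AB, AO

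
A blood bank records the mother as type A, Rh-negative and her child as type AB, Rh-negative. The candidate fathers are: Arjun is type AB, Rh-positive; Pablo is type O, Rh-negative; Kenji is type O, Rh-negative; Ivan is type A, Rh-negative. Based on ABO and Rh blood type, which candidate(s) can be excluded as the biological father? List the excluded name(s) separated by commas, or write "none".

A candidate is excluded only if no genotype consistent with his phenotype could produce a type AB, Rh-negative child with a type A, Rh-negative mother.
Pablo (type O, Rh-): no genotype consistent with that phenotype can produce a type-AB Rh- child with a type-A mother.
Kenji (type O, Rh-): no genotype consistent with that phenotype can produce a type-AB Rh- child with a type-A mother.
Ivan (type A, Rh-): no genotype consistent with that phenotype can produce a type-AB Rh- child with a type-A mother.

Pablo, Kenji, Ivan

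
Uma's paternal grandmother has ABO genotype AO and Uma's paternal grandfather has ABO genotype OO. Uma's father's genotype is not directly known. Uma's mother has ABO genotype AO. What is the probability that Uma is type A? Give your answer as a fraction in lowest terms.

Uma's father's ABO genotype from AO × OO: 1/2 AO, 1/2 OO.
Crossing each possibility with the mother AO and summing P(type A): 1/2·3/4 + 1/2·1/2 = 5/8.

5/8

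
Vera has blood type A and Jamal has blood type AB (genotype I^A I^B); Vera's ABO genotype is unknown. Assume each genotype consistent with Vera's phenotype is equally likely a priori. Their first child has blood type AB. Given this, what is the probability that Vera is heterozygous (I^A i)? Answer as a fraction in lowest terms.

1/3

Possible genotypes: Vera ∈ {I^A I^A, I^A i}; Jamal ∈ {I^A I^B}.
Weight each parental genotype pair by prior × P(type-AB child):
  I^A I^A × I^A I^B: posterior weight 2/3.
  I^A i × I^A I^B: posterior weight 1/3.
Sum the posterior weight over pairs where Vera is I^A i: 1/3.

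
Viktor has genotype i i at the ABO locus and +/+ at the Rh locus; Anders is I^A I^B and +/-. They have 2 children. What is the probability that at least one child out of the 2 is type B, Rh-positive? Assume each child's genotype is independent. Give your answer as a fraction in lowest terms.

ABO cross i i × I^A I^B → 1/2 A, 1/2 B.
Rh cross +/+ × +/- → 1 Rh+; so P(type B, Rh-positive) = 1/2 × 1 = 1/2 per child.
P(none) = (1/2)^2 = 1/4; P(at least one) = 1 − 1/4 = 3/4.

3/4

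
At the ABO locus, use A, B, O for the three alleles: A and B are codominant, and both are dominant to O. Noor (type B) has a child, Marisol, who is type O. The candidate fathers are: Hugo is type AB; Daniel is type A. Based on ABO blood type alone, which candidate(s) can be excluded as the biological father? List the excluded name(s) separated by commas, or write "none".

Hugo

A candidate is excluded only if no genotype consistent with his phenotype could produce a type O child with a type B mother.
Hugo (type AB): no genotype consistent with that phenotype can produce a type-O child with a type-B mother.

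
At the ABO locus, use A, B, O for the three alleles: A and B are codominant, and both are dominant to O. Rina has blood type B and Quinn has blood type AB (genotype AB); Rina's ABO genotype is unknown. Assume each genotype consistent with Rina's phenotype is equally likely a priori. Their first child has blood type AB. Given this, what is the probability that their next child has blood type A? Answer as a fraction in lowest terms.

1/12

Possible genotypes: Rina ∈ {BB, BO}; Quinn ∈ {AB}.
Weight each parental genotype pair by prior × P(type-AB child):
  BB × AB: posterior weight 2/3; P(next child type A) = 0.
  BO × AB: posterior weight 1/3; P(next child type A) = 1/4.
Weighted sum = 1/12.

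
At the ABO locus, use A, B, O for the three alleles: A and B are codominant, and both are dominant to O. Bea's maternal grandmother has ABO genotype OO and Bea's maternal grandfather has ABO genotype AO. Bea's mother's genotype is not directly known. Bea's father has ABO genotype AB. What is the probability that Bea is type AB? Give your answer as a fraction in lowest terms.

Bea's mother's ABO genotype from OO × AO: 1/2 AO, 1/2 OO.
Crossing each possibility with the father AB and summing P(type AB): 1/2·1/4 + 1/2·0 = 1/8.

1/8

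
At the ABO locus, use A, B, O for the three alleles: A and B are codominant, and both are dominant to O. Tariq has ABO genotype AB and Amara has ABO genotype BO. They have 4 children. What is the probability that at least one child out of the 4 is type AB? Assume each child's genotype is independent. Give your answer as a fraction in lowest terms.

ABO cross AB × BO → 1/4 A, 1/2 B, 1/4 AB.
So P(type AB) = 1/4 per child.
P(none) = (3/4)^4 = 81/256; P(at least one) = 1 − 81/256 = 175/256.

175/256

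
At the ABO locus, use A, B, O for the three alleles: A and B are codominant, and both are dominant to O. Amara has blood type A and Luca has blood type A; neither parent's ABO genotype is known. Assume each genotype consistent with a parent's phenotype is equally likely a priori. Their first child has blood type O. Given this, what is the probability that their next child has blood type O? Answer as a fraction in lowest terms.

Possible genotypes: Amara ∈ {AA, AO}; Luca ∈ {AA, AO}.
Weight each parental genotype pair by prior × P(type-O child):
  AO × AO: posterior weight 1; P(next child type O) = 1/4.
Weighted sum = 1/4.

1/4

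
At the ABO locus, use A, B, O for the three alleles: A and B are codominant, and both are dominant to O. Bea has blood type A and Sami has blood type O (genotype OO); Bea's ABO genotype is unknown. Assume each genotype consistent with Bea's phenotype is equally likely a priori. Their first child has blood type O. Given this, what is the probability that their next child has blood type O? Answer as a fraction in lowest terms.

1/2

Possible genotypes: Bea ∈ {AA, AO}; Sami ∈ {OO}.
Weight each parental genotype pair by prior × P(type-O child):
  AO × OO: posterior weight 1; P(next child type O) = 1/2.
Weighted sum = 1/2.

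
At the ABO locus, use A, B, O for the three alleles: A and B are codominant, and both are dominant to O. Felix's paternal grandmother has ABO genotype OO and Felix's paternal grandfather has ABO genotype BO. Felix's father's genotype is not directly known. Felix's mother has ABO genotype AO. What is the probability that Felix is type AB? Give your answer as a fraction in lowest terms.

1/8

Felix's father's ABO genotype from OO × BO: 1/2 BO, 1/2 OO.
Crossing each possibility with the mother AO and summing P(type AB): 1/2·1/4 + 1/2·0 = 1/8.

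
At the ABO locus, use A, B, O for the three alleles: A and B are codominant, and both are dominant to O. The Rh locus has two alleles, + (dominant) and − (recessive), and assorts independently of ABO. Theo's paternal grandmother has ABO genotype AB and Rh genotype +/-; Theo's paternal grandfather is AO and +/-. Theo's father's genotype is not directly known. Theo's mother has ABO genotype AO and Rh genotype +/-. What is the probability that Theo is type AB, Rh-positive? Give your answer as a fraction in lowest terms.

3/32

Theo's father's ABO genotype from AB × AO: 1/4 AA, 1/4 AB, 1/4 AO, 1/4 BO.
Crossing each possibility with the mother AO and summing P(type AB): 1/4·0 + 1/4·1/4 + 1/4·0 + 1/4·1/4 = 1/8.
Similarly for Rh via the father's Rh distribution: P(Rh+) = 3/4.
Independent loci: 1/8 × 3/4 = 3/32.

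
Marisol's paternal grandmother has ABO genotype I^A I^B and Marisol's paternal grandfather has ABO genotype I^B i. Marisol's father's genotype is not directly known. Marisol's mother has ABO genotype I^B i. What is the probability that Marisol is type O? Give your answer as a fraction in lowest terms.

Marisol's father's ABO genotype from I^A I^B × I^B i: 1/4 I^A I^B, 1/4 I^A i, 1/4 I^B I^B, 1/4 I^B i.
Crossing each possibility with the mother I^B i and summing P(type O): 1/4·0 + 1/4·1/4 + 1/4·0 + 1/4·1/4 = 1/8.

1/8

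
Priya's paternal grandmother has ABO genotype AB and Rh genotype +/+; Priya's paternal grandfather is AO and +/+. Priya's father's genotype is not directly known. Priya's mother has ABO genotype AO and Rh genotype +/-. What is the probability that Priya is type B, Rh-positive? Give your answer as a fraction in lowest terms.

Priya's father's ABO genotype from AB × AO: 1/4 AA, 1/4 AB, 1/4 AO, 1/4 BO.
Crossing each possibility with the mother AO and summing P(type B): 1/4·0 + 1/4·1/4 + 1/4·0 + 1/4·1/4 = 1/8.
Similarly for Rh via the father's Rh distribution: P(Rh+) = 1.
Independent loci: 1/8 × 1 = 1/8.

1/8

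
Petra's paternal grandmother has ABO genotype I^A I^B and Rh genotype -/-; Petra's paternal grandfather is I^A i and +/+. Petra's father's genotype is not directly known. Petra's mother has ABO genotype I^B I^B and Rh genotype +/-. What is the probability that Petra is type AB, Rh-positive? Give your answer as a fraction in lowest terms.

Petra's father's ABO genotype from I^A I^B × I^A i: 1/4 I^A I^A, 1/4 I^A I^B, 1/4 I^A i, 1/4 I^B i.
Crossing each possibility with the mother I^B I^B and summing P(type AB): 1/4·1 + 1/4·1/2 + 1/4·1/2 + 1/4·0 = 1/2.
Similarly for Rh via the father's Rh distribution: P(Rh+) = 3/4.
Independent loci: 1/2 × 3/4 = 3/8.

3/8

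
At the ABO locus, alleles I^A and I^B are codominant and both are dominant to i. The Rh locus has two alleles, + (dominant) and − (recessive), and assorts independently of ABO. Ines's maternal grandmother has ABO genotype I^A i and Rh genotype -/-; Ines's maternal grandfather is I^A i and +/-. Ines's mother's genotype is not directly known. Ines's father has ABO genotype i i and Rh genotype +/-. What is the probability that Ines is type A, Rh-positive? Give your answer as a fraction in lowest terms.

Ines's mother's ABO genotype from I^A i × I^A i: 1/4 I^A I^A, 1/2 I^A i, 1/4 i i.
Crossing each possibility with the father i i and summing P(type A): 1/4·1 + 1/2·1/2 + 1/4·0 = 1/2.
Similarly for Rh via the mother's Rh distribution: P(Rh+) = 5/8.
Independent loci: 1/2 × 5/8 = 5/16.

5/16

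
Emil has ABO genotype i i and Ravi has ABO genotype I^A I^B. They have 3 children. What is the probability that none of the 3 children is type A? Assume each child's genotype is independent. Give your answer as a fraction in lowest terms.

ABO cross i i × I^A I^B → 1/2 A, 1/2 B.
So P(type A) = 1/2 per child.
P(not type A) = 1/2 for one child; (1/2)^3 = 1/8.

1/8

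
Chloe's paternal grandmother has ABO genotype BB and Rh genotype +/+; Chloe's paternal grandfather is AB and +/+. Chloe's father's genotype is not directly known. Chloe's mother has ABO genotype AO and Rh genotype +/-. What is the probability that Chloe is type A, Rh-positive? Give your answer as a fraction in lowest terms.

Chloe's father's ABO genotype from BB × AB: 1/2 AB, 1/2 BB.
Crossing each possibility with the mother AO and summing P(type A): 1/2·1/2 + 1/2·0 = 1/4.
Similarly for Rh via the father's Rh distribution: P(Rh+) = 1.
Independent loci: 1/4 × 1 = 1/4.

1/4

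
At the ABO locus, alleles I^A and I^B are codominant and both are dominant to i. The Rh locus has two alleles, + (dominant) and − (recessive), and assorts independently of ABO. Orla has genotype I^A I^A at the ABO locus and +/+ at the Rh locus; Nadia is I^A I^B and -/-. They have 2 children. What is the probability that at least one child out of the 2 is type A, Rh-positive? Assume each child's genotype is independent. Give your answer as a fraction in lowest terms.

ABO cross I^A I^A × I^A I^B → 1/2 A, 1/2 AB.
Rh cross +/+ × -/- → 1 Rh+; so P(type A, Rh-positive) = 1/2 × 1 = 1/2 per child.
P(none) = (1/2)^2 = 1/4; P(at least one) = 1 − 1/4 = 3/4.

3/4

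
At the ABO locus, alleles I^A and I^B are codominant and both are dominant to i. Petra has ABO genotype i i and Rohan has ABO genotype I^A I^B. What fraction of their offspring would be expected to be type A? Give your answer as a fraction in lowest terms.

ABO cross i i × I^A I^B → offspring phenotypes: 1/2 A, 1/2 B.
So P(type A) = 1/2.

1/2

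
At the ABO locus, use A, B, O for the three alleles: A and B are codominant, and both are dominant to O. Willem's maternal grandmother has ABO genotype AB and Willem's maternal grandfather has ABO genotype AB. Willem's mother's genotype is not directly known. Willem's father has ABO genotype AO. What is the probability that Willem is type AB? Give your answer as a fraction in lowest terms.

1/4

Willem's mother's ABO genotype from AB × AB: 1/4 AA, 1/2 AB, 1/4 BB.
Crossing each possibility with the father AO and summing P(type AB): 1/4·0 + 1/2·1/4 + 1/4·1/2 = 1/4.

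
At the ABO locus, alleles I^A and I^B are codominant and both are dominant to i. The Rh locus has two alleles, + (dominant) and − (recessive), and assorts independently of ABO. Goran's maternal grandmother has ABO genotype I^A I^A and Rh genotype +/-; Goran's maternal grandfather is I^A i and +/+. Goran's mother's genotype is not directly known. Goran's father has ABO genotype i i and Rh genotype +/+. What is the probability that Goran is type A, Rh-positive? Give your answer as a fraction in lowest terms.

Goran's mother's ABO genotype from I^A I^A × I^A i: 1/2 I^A I^A, 1/2 I^A i.
Crossing each possibility with the father i i and summing P(type A): 1/2·1 + 1/2·1/2 = 3/4.
Similarly for Rh via the mother's Rh distribution: P(Rh+) = 1.
Independent loci: 3/4 × 1 = 3/4.

3/4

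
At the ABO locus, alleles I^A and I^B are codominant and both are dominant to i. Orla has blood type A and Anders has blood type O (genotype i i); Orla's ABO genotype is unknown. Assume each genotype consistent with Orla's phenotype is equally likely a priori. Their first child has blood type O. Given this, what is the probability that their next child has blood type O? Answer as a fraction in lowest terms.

1/2

Possible genotypes: Orla ∈ {I^A I^A, I^A i}; Anders ∈ {i i}.
Weight each parental genotype pair by prior × P(type-O child):
  I^A i × i i: posterior weight 1; P(next child type O) = 1/2.
Weighted sum = 1/2.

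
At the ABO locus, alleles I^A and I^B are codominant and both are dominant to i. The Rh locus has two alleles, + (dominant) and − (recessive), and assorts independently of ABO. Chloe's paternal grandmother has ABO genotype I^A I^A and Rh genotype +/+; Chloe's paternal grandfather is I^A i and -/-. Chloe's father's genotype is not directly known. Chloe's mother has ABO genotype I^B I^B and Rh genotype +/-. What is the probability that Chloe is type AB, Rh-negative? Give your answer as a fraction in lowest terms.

Chloe's father's ABO genotype from I^A I^A × I^A i: 1/2 I^A I^A, 1/2 I^A i.
Crossing each possibility with the mother I^B I^B and summing P(type AB): 1/2·1 + 1/2·1/2 = 3/4.
Similarly for Rh via the father's Rh distribution: P(Rh-) = 1/4.
Independent loci: 3/4 × 1/4 = 3/16.

3/16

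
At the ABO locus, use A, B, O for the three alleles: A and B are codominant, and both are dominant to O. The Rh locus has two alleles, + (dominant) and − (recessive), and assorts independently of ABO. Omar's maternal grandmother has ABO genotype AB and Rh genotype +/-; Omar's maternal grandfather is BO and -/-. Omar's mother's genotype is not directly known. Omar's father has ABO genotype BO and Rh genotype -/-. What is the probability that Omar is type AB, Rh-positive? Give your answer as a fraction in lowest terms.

Omar's mother's ABO genotype from AB × BO: 1/4 AB, 1/4 AO, 1/4 BB, 1/4 BO.
Crossing each possibility with the father BO and summing P(type AB): 1/4·1/4 + 1/4·1/4 + 1/4·0 + 1/4·0 = 1/8.
Similarly for Rh via the mother's Rh distribution: P(Rh+) = 1/4.
Independent loci: 1/8 × 1/4 = 1/32.

1/32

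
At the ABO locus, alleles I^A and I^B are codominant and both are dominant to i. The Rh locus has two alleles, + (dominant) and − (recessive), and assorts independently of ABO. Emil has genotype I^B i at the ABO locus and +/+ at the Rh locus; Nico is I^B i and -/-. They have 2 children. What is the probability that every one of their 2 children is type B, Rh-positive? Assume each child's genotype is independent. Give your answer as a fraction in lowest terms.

9/16

ABO cross I^B i × I^B i → 1/4 O, 3/4 B.
Rh cross +/+ × -/- → 1 Rh+; so P(type B, Rh-positive) = 3/4 × 1 = 3/4 per child.
All 2 independent: (3/4)^2 = 9/16.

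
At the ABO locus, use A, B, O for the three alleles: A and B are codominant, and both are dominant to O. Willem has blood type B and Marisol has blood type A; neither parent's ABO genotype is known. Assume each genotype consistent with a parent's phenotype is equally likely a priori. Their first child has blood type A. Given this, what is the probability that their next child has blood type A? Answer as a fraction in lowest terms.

Possible genotypes: Willem ∈ {BB, BO}; Marisol ∈ {AA, AO}.
Weight each parental genotype pair by prior × P(type-A child):
  BO × AA: posterior weight 2/3; P(next child type A) = 1/2.
  BO × AO: posterior weight 1/3; P(next child type A) = 1/4.
Weighted sum = 5/12.

5/12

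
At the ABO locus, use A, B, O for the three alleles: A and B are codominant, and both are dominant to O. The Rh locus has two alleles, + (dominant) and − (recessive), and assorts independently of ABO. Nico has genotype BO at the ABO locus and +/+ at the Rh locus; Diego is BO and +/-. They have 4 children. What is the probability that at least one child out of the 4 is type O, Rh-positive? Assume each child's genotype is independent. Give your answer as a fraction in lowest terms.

175/256

ABO cross BO × BO → 1/4 O, 3/4 B.
Rh cross +/+ × +/- → 1 Rh+; so P(type O, Rh-positive) = 1/4 × 1 = 1/4 per child.
P(none) = (3/4)^4 = 81/256; P(at least one) = 1 − 81/256 = 175/256.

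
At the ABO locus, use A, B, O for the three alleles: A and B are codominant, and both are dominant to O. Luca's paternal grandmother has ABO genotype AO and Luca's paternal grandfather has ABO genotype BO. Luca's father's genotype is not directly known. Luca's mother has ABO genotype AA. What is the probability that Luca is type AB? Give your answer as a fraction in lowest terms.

1/4

Luca's father's ABO genotype from AO × BO: 1/4 AB, 1/4 AO, 1/4 BO, 1/4 OO.
Crossing each possibility with the mother AA and summing P(type AB): 1/4·1/2 + 1/4·0 + 1/4·1/2 + 1/4·0 = 1/4.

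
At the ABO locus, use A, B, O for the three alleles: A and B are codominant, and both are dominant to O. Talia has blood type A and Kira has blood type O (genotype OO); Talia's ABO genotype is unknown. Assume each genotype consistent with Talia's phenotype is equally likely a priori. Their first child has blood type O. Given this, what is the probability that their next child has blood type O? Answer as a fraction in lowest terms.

1/2

Possible genotypes: Talia ∈ {AA, AO}; Kira ∈ {OO}.
Weight each parental genotype pair by prior × P(type-O child):
  AO × OO: posterior weight 1; P(next child type O) = 1/2.
Weighted sum = 1/2.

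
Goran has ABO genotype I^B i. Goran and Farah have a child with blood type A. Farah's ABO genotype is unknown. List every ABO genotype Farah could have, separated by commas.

I^A I^A, I^A I^B, I^A i

For each candidate genotype of Farah, check whether crossing it with I^B i can produce every observed child phenotype.
  I^A I^A → possible child types {A, AB} ✓
  I^A I^B → possible child types {A, B, AB} ✓
  I^A i → possible child types {O, A, B, AB} ✓
  I^B I^B → possible child types {B} ✗
  I^B i → possible child types {O, B} ✗
  i i → possible child types {O, B} ✗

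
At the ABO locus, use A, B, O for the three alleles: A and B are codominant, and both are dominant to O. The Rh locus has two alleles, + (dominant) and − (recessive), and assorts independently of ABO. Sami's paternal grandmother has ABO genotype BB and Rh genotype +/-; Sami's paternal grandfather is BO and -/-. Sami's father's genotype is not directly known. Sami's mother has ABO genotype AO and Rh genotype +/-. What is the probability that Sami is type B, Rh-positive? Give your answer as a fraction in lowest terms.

Sami's father's ABO genotype from BB × BO: 1/2 BB, 1/2 BO.
Crossing each possibility with the mother AO and summing P(type B): 1/2·1/2 + 1/2·1/4 = 3/8.
Similarly for Rh via the father's Rh distribution: P(Rh+) = 5/8.
Independent loci: 3/8 × 5/8 = 15/64.

15/64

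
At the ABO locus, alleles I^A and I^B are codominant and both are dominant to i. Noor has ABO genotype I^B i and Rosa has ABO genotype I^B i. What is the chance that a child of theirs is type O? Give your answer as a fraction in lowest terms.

1/4

ABO cross I^B i × I^B i → offspring phenotypes: 1/4 O, 3/4 B.
So P(type O) = 1/4.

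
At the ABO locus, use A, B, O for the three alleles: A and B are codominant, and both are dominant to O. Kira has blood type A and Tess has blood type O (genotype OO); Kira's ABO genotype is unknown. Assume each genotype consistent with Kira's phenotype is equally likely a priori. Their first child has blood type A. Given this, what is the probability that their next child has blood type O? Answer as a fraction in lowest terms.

Possible genotypes: Kira ∈ {AA, AO}; Tess ∈ {OO}.
Weight each parental genotype pair by prior × P(type-A child):
  AA × OO: posterior weight 2/3; P(next child type O) = 0.
  AO × OO: posterior weight 1/3; P(next child type O) = 1/2.
Weighted sum = 1/6.

1/6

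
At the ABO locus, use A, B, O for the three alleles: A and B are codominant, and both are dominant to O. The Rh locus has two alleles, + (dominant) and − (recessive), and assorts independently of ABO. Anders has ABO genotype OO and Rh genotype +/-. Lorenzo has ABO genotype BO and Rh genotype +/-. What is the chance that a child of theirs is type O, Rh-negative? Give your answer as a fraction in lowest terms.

1/8

ABO cross OO × BO → offspring phenotypes: 1/2 O, 1/2 B.
Rh cross +/- × +/- → 3/4 Rh+, 1/4 Rh-.
Independent loci: P(type O, Rh-negative) = 1/2 × 1/4 = 1/8.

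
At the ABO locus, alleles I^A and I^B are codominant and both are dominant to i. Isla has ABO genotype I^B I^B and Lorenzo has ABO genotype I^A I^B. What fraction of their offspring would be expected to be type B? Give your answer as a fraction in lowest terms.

ABO cross I^B I^B × I^A I^B → offspring phenotypes: 1/2 B, 1/2 AB.
So P(type B) = 1/2.

1/2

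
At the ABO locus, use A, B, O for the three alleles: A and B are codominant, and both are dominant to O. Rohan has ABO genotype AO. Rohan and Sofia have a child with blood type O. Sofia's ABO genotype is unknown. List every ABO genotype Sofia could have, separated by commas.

AO, BO, OO

For each candidate genotype of Sofia, check whether crossing it with AO can produce every observed child phenotype.
  AA → possible child types {A} ✗
  AB → possible child types {A, B, AB} ✗
  AO → possible child types {O, A} ✓
  BB → possible child types {B, AB} ✗
  BO → possible child types {O, A, B, AB} ✓
  OO → possible child types {O, A} ✓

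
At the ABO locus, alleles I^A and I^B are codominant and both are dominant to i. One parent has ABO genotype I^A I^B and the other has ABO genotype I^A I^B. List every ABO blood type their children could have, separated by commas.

Gametes from I^A I^B × I^A I^B give offspring ABO genotypes I^A I^A, I^A I^B, I^B I^B, i.e. phenotypes A, B, AB.

A, B, AB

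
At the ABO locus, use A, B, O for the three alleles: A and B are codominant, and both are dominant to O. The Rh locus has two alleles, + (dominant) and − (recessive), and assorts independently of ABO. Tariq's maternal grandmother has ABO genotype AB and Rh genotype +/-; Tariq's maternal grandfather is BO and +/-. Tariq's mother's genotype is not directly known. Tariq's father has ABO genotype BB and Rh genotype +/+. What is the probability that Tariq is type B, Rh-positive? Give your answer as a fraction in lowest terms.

Tariq's mother's ABO genotype from AB × BO: 1/4 AB, 1/4 AO, 1/4 BB, 1/4 BO.
Crossing each possibility with the father BB and summing P(type B): 1/4·1/2 + 1/4·1/2 + 1/4·1 + 1/4·1 = 3/4.
Similarly for Rh via the mother's Rh distribution: P(Rh+) = 1.
Independent loci: 3/4 × 1 = 3/4.

3/4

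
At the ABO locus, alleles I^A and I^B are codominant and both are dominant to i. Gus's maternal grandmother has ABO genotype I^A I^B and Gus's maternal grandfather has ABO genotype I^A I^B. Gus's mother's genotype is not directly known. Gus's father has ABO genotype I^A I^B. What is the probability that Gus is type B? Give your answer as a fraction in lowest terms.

Gus's mother's ABO genotype from I^A I^B × I^A I^B: 1/4 I^A I^A, 1/2 I^A I^B, 1/4 I^B I^B.
Crossing each possibility with the father I^A I^B and summing P(type B): 1/4·0 + 1/2·1/4 + 1/4·1/2 = 1/4.

1/4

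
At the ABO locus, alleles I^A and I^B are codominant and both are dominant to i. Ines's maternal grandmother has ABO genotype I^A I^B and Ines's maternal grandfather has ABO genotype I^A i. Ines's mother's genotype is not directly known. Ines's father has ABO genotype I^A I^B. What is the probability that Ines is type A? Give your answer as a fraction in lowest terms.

Ines's mother's ABO genotype from I^A I^B × I^A i: 1/4 I^A I^A, 1/4 I^A I^B, 1/4 I^A i, 1/4 I^B i.
Crossing each possibility with the father I^A I^B and summing P(type A): 1/4·1/2 + 1/4·1/4 + 1/4·1/2 + 1/4·1/4 = 3/8.

3/8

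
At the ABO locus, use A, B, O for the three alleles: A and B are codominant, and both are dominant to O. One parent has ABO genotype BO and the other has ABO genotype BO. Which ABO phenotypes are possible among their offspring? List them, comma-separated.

Gametes from BO × BO give offspring ABO genotypes BB, BO, OO, i.e. phenotypes O, B.

O, B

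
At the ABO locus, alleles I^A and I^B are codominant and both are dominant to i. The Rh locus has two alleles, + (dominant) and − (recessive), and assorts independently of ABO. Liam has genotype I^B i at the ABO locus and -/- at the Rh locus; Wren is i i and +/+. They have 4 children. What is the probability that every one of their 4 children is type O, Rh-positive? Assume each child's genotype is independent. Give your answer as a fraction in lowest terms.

ABO cross I^B i × i i → 1/2 O, 1/2 B.
Rh cross -/- × +/+ → 1 Rh+; so P(type O, Rh-positive) = 1/2 × 1 = 1/2 per child.
All 4 independent: (1/2)^4 = 1/16.

1/16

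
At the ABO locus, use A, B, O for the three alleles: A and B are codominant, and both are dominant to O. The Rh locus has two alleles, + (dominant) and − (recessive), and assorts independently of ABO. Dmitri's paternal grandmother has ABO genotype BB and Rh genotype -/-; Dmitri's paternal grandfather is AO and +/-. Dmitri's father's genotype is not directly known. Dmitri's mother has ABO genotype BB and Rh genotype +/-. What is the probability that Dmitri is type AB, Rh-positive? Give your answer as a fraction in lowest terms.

Dmitri's father's ABO genotype from BB × AO: 1/2 AB, 1/2 BO.
Crossing each possibility with the mother BB and summing P(type AB): 1/2·1/2 + 1/2·0 = 1/4.
Similarly for Rh via the father's Rh distribution: P(Rh+) = 5/8.
Independent loci: 1/4 × 5/8 = 5/32.

5/32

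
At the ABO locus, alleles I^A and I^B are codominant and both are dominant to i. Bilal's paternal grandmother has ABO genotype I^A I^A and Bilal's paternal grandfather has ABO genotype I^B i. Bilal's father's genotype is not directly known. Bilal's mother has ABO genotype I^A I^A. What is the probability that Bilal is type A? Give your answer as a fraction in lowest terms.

Bilal's father's ABO genotype from I^A I^A × I^B i: 1/2 I^A I^B, 1/2 I^A i.
Crossing each possibility with the mother I^A I^A and summing P(type A): 1/2·1/2 + 1/2·1 = 3/4.

3/4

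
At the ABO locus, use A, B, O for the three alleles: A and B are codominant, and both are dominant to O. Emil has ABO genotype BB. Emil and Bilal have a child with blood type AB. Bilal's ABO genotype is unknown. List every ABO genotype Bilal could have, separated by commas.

For each candidate genotype of Bilal, check whether crossing it with BB can produce every observed child phenotype.
  AA → possible child types {AB} ✓
  AB → possible child types {B, AB} ✓
  AO → possible child types {B, AB} ✓
  BB → possible child types {B} ✗
  BO → possible child types {B} ✗
  OO → possible child types {B} ✗

AA, AB, AO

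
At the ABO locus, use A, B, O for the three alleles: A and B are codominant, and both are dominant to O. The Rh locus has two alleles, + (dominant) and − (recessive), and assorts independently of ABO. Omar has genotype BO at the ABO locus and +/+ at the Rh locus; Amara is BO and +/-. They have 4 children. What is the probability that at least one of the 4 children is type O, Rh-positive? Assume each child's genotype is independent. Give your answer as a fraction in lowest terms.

175/256

ABO cross BO × BO → 1/4 O, 3/4 B.
Rh cross +/+ × +/- → 1 Rh+; so P(type O, Rh-positive) = 1/4 × 1 = 1/4 per child.
P(none) = (3/4)^4 = 81/256; P(at least one) = 1 − 81/256 = 175/256.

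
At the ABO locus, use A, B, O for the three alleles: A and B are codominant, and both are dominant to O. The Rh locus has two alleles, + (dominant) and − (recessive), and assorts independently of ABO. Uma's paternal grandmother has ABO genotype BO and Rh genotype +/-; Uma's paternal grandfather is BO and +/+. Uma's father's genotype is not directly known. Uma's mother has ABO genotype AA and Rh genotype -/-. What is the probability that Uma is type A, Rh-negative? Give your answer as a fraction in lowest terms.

1/8

Uma's father's ABO genotype from BO × BO: 1/4 BB, 1/2 BO, 1/4 OO.
Crossing each possibility with the mother AA and summing P(type A): 1/4·0 + 1/2·1/2 + 1/4·1 = 1/2.
Similarly for Rh via the father's Rh distribution: P(Rh-) = 1/4.
Independent loci: 1/2 × 1/4 = 1/8.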